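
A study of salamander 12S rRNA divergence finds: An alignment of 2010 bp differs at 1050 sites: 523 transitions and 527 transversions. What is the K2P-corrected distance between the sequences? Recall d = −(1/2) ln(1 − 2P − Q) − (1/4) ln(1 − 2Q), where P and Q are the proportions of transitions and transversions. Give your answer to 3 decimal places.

0.949

P = 523/2010 ≈ 0.260199 and Q = 527/2010 ≈ 0.262189.
Under the Kimura two-parameter model, d = −½ ln(1 − 2P − Q) − ¼ ln(1 − 2Q).
1 − 2P − Q = 0.217413, giving −½ ln(0.217413) = 0.762978.
1 − 2Q = 0.475622, giving −¼ ln(0.475622) = 0.185783.
d = 0.762978 + 0.185783 = 0.948761.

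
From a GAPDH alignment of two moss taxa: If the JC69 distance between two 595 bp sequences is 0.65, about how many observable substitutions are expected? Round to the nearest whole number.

259

Invert JC69: p = (3/4)(1 − e^(−4d/3)) = 0.75 × (1 − e^(-0.866667)) = 0.75 × (1 − 0.420350) = 0.434738.
Expected differing sites = pL ≈ 0.434738 × 595 = 258.66911 ≈ 259.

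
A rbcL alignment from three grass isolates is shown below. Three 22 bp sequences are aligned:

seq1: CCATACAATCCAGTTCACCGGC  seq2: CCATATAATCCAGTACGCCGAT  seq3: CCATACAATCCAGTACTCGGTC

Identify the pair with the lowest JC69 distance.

seq1 and seq3

seq1–seq2: 5/22 differ, p = 0.227, d = 0.271.
seq1–seq3: 4/22 differ, p = 0.182, d = 0.208.
seq2–seq3: 5/22 differ, p = 0.227, d = 0.271.
The smallest distance is between seq1 and seq3.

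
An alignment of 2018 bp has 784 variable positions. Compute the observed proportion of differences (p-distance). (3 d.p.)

p = 784/2018 = 0.388503… ≈ 0.389 (to 3 d.p.).

0.389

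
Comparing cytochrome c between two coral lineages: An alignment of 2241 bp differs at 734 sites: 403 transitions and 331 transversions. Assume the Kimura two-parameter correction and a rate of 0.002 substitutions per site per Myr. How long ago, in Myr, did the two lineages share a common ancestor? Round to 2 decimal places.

P = 403/2241 ≈ 0.17983 and Q = 331/2241 ≈ 0.147702.
Under the Kimura two-parameter model, d = −½ ln(1 − 2P − Q) − ¼ ln(1 − 2Q).
1 − 2P − Q = 0.492638, giving −½ ln(0.492638) = 0.353990.
1 − 2Q = 0.704596, giving −¼ ln(0.704596) = 0.087533.
d = 0.353990 + 0.087533 = 0.441523.
Under a molecular clock d = 2μt, so t = d/(2μ) = 0.441523 / (2 × 0.002) = 110.38 Myr.

110.38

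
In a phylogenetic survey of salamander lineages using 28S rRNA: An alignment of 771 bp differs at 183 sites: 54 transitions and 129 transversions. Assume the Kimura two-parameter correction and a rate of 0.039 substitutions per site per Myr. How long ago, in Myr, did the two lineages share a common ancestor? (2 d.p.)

3.66

P = 54/771 ≈ 0.070039 and Q = 129/771 ≈ 0.167315.
Under the Kimura two-parameter model, d = −½ ln(1 − 2P − Q) − ¼ ln(1 − 2Q).
1 − 2P − Q = 0.692607, giving −½ ln(0.692607) = 0.183646.
1 − 2Q = 0.66537, giving −¼ ln(0.66537) = 0.101853.
d = 0.183646 + 0.101853 = 0.285499.
Under a molecular clock d = 2μt, so t = d/(2μ) = 0.285499 / (2 × 0.039) = 3.66 Myr.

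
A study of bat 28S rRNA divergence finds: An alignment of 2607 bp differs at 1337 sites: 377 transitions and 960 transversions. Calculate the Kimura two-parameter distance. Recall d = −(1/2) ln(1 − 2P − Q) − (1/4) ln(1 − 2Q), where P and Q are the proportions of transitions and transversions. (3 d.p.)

0.869

P = 377/2607 ≈ 0.144611 and Q = 960/2607 ≈ 0.368239.
Under the Kimura two-parameter model, d = −½ ln(1 − 2P − Q) − ¼ ln(1 − 2Q).
1 − 2P − Q = 0.342539, giving −½ ln(0.342539) = 0.535685.
1 − 2Q = 0.263522, giving −¼ ln(0.263522) = 0.333405.
d = 0.535685 + 0.333405 = 0.869090.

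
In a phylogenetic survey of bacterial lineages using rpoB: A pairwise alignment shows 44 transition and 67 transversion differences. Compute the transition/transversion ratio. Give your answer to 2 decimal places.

R = 44/67 = 0.656716… ≈ 0.66 (to 2 d.p.).

0.66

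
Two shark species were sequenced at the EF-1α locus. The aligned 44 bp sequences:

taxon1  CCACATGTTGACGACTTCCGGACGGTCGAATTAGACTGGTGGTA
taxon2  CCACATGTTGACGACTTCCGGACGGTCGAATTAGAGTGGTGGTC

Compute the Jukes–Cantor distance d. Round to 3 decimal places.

0.047

The sequences differ at 2 of 44 sites (36, 44), so p = 2/44 ≈ 0.045455.
d = −(3/4) ln(1 − 4p/3) = −0.75 ln(1 − 0.060607) = −0.75 ln(0.939393)
  = −0.75 × (-0.062521) = 0.046891 substitutions/site.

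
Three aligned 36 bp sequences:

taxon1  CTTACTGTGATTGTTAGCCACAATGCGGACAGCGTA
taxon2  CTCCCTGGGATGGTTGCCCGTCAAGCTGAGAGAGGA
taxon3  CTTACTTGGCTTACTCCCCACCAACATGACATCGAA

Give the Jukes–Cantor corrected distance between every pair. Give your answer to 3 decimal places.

taxon1–taxon2: 14/36 sites differ → p ≈ 0.388889, d = −0.75 ln(1 − 0.518519) = 0.548166 ≈ 0.548.
taxon1–taxon3: 14/36 sites differ → p ≈ 0.388889, d = −0.75 ln(1 − 0.518519) = 0.548166 ≈ 0.548.
taxon2–taxon3: 16/36 sites differ → p ≈ 0.444444, d = −0.75 ln(1 − 0.592592) = 0.673455 ≈ 0.673.

d(taxon1,taxon2) = 0.548, d(taxon1,taxon3) = 0.548, d(taxon2,taxon3) = 0.673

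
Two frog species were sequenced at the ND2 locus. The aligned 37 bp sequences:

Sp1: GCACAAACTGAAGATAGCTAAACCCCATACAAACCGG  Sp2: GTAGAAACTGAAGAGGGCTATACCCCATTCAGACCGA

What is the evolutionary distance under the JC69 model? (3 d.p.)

The sequences differ at 8 of 37 sites (2, 4, 15, 16, 21, 29, 32, 37), so p = 8/37 ≈ 0.216216.
d = −(3/4) ln(1 − 4p/3) = −0.75 ln(1 − 0.288288) = −0.75 ln(0.711712)
  = −0.75 × (-0.340082) = 0.255062 substitutions/site.

0.255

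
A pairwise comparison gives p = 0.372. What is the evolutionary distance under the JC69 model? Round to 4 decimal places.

d = −(3/4) ln(1 − 4p/3) = −0.75 ln(1 − 0.496) = −0.75 ln(0.504)
  = −0.75 × (-0.685179) = 0.513884 substitutions/site.

0.5139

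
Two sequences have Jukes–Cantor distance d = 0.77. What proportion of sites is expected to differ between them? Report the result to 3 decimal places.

p = (3/4)(1 − e^(−4d/3)) = 0.75 × (1 − e^(-1.026667)) = 0.75 × (1 − 0.358199) = 0.481351.

0.481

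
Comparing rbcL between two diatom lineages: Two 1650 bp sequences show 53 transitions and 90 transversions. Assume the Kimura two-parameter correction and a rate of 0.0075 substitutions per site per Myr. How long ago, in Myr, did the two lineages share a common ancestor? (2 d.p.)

P = 53/1650 ≈ 0.032121 and Q = 90/1650 ≈ 0.054545.
Under the Kimura two-parameter model, d = −½ ln(1 − 2P − Q) − ¼ ln(1 − 2Q).
1 − 2P − Q = 0.881213, giving −½ ln(0.881213) = 0.063228.
1 − 2Q = 0.89091, giving −¼ ln(0.89091) = 0.028878.
d = 0.063228 + 0.028878 = 0.092106.
Under a molecular clock d = 2μt, so t = d/(2μ) = 0.092106 / (2 × 0.0075) = 6.14 Myr.

6.14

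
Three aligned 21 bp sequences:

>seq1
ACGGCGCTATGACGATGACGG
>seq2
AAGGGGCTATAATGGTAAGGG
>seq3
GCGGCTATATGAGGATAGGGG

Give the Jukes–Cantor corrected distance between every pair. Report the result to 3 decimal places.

seq1–seq2: 7/21 sites differ → p ≈ 0.333333, d = −0.75 ln(1 − 0.444444) = 0.440839 ≈ 0.441.
seq1–seq3: 7/21 sites differ → p ≈ 0.333333, d = −0.75 ln(1 − 0.444444) = 0.440839 ≈ 0.441.
seq2–seq3: 9/21 sites differ → p ≈ 0.428571, d = −0.75 ln(1 − 0.571428) = 0.635472 ≈ 0.635.

d(seq1,seq2) = 0.441, d(seq1,seq3) = 0.441, d(seq2,seq3) = 0.635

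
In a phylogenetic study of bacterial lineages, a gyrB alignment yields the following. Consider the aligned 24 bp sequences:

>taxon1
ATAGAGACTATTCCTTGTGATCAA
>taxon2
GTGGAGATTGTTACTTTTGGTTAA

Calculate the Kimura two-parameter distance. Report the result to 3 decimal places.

0.483

Of 24 sites, 6 differences are transitions and 2 are transversions, so P = 6/24 = 0.25 and Q = 2/24 ≈ 0.083333.
Under the Kimura two-parameter model, d = −½ ln(1 − 2P − Q) − ¼ ln(1 − 2Q).
1 − 2P − Q = 0.416667, giving −½ ln(0.416667) = 0.437734.
1 − 2Q = 0.833334, giving −¼ ln(0.833334) = 0.045580.
d = 0.437734 + 0.045580 = 0.483314.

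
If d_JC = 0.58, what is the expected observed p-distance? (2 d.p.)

p = (3/4)(1 − e^(−4d/3)) = 0.75 × (1 − e^(-0.773333)) = 0.75 × (1 − 0.461472) = 0.403896.

0.40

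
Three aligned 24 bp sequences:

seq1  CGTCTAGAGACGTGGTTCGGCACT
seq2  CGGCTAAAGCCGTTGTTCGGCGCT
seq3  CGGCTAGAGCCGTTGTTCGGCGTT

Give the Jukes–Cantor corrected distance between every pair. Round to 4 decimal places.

d(seq1,seq2) = 0.2441, d(seq1,seq3) = 0.2441, d(seq2,seq3) = 0.0883

seq1–seq2: 5/24 sites differ → p ≈ 0.208333, d = −0.75 ln(1 − 0.277777) = 0.244066 ≈ 0.2441.
seq1–seq3: 5/24 sites differ → p ≈ 0.208333, d = −0.75 ln(1 − 0.277777) = 0.244066 ≈ 0.2441.
seq2–seq3: 2/24 sites differ → p ≈ 0.083333, d = −0.75 ln(1 − 0.111111) = 0.088337 ≈ 0.0883.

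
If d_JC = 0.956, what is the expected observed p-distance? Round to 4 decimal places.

p = (3/4)(1 − e^(−4d/3)) = 0.75 × (1 − e^(-1.274667)) = 0.75 × (1 − 0.279524) = 0.540357.

0.5404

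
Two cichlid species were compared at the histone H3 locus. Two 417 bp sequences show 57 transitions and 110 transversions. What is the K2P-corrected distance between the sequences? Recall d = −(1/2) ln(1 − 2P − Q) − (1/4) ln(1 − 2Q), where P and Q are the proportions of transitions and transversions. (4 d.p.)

0.5727

P = 57/417 ≈ 0.136691 and Q = 110/417 ≈ 0.263789.
Under the Kimura two-parameter model, d = −½ ln(1 − 2P − Q) − ¼ ln(1 − 2Q).
1 − 2P − Q = 0.462829, giving −½ ln(0.462829) = 0.385199.
1 − 2Q = 0.472422, giving −¼ ln(0.472422) = 0.187471.
d = 0.385199 + 0.187471 = 0.572670.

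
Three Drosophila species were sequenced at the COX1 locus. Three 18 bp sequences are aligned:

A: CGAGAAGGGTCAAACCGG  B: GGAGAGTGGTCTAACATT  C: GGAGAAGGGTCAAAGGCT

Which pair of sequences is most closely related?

A–B: 7/18 differ, p = 0.389, d = 0.548.
A–C: 5/18 differ, p = 0.278, d = 0.347.
B–C: 6/18 differ, p = 0.333, d = 0.441.
The smallest distance is between A and C.

A and C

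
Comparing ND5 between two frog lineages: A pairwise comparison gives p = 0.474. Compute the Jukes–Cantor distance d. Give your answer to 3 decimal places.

0.750

d = −(3/4) ln(1 − 4p/3) = −0.75 ln(1 − 0.632) = −0.75 ln(0.368)
  = −0.75 × (-0.999672) = 0.749754 substitutions/site.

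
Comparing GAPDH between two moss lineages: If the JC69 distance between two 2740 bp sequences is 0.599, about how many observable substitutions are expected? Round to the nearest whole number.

1130

Invert JC69: p = (3/4)(1 − e^(−4d/3)) = 0.75 × (1 − e^(-0.798667)) = 0.75 × (1 − 0.449928) = 0.412554.
Expected differing sites = pL ≈ 0.412554 × 2740 = 1130.39796 ≈ 1130.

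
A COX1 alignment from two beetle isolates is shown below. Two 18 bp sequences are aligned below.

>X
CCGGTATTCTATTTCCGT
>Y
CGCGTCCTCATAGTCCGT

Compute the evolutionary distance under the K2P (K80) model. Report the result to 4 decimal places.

Of 18 sites, 1 differences are transitions and 7 are transversions, so P = 1/18 ≈ 0.055556 and Q = 7/18 ≈ 0.388889.
Under the Kimura two-parameter model, d = −½ ln(1 − 2P − Q) − ¼ ln(1 − 2Q).
1 − 2P − Q = 0.499999, giving −½ ln(0.499999) = 0.346575.
1 − 2Q = 0.222222, giving −¼ ln(0.222222) = 0.376020.
d = 0.346575 + 0.376020 = 0.722595.

0.7226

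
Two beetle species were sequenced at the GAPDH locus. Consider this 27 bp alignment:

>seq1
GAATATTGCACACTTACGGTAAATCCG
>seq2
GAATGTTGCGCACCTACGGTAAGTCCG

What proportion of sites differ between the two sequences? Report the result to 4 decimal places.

0.1481

The sequences differ at 4 of 27 positions (sites 5, 10, 14, 23).
p = 4/27 = 0.148148… ≈ 0.1481 (to 4 d.p.).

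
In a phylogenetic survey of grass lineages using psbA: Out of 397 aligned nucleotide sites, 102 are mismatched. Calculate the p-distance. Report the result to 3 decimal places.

p = 102/397 = 0.256926… ≈ 0.257 (to 3 d.p.).

0.257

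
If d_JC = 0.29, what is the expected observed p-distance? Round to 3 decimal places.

p = (3/4)(1 − e^(−4d/3)) = 0.75 × (1 − e^(-0.386667)) = 0.75 × (1 − 0.679317) = 0.240512.

0.241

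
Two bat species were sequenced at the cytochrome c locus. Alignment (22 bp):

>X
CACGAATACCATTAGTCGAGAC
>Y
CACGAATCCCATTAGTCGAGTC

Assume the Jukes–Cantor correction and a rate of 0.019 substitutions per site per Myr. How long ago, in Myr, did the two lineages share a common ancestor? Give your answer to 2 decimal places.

2.55

The sequences differ at 2 of 22 sites (8, 21), so p = 2/22 ≈ 0.090909.
d = −(3/4) ln(1 − 4p/3) = −0.75 ln(1 − 0.121212) = −0.75 ln(0.878788)
  = −0.75 × (-0.129212) = 0.096909 substitutions/site.
Under a molecular clock d = 2μt, so t = d/(2μ) = 0.096909 / (2 × 0.019) = 2.55 Myr.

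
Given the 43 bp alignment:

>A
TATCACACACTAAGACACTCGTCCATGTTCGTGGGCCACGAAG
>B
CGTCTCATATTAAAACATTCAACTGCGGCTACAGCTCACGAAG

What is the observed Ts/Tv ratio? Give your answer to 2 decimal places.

Transitions are A↔G and C↔T; transversions are all other mismatches.
Transitions: 16. Transversions: 4.
R = 16/4 = 4.00.

4.00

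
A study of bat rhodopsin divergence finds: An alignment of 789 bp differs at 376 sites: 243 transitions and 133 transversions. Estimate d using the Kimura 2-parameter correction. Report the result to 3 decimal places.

P = 243/789 ≈ 0.307985 and Q = 133/789 ≈ 0.168568.
Under the Kimura two-parameter model, d = −½ ln(1 − 2P − Q) − ¼ ln(1 − 2Q).
1 − 2P − Q = 0.215462, giving −½ ln(0.215462) = 0.767485.
1 − 2Q = 0.662864, giving −¼ ln(0.662864) = 0.102796.
d = 0.767485 + 0.102796 = 0.870281.

0.870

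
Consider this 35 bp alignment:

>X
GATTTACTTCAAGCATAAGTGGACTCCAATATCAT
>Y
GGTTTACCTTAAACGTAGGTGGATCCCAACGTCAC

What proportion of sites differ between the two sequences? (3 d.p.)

0.314

The sequences differ at 11 of 35 positions.
p = 11/35 = 0.314285… ≈ 0.314 (to 3 d.p.).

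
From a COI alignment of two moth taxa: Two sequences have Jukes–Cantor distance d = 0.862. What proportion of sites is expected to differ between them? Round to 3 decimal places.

0.512

p = (3/4)(1 − e^(−4d/3)) = 0.75 × (1 − e^(-1.149333)) = 0.75 × (1 − 0.316848) = 0.512364.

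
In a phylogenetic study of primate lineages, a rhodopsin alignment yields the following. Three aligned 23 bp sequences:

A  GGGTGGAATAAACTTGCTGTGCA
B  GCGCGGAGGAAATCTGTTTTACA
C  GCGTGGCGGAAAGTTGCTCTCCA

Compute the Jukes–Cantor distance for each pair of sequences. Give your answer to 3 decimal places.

A–B: 9/23 sites differ → p ≈ 0.391304, d = −0.75 ln(1 − 0.521739) = 0.553199 ≈ 0.553.
A–C: 7/23 sites differ → p ≈ 0.304348, d = −0.75 ln(1 − 0.405797) = 0.390401 ≈ 0.390.
B–C: 7/23 sites differ → p ≈ 0.304348, d = −0.75 ln(1 − 0.405797) = 0.390401 ≈ 0.390.

d(A,B) = 0.553, d(A,C) = 0.390, d(B,C) = 0.390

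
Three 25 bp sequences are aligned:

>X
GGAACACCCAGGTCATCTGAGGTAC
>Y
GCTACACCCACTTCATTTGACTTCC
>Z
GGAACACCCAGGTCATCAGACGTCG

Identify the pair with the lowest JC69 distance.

X–Y: 8/25 differ, p = 0.320, d = 0.417.
X–Z: 4/25 differ, p = 0.160, d = 0.180.
Y–Z: 8/25 differ, p = 0.320, d = 0.417.
The smallest distance is between X and Z.

X and Z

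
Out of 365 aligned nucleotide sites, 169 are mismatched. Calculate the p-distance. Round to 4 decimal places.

p = 169/365 = 0.463013… ≈ 0.4630 (to 4 d.p.).

0.4630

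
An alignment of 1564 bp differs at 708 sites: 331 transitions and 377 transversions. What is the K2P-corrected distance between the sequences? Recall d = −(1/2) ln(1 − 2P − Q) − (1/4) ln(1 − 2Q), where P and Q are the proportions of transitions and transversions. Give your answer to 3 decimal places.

P = 331/1564 ≈ 0.211637 and Q = 377/1564 ≈ 0.241049.
Under the Kimura two-parameter model, d = −½ ln(1 − 2P − Q) − ¼ ln(1 − 2Q).
1 − 2P − Q = 0.335677, giving −½ ln(0.335677) = 0.545803.
1 − 2Q = 0.517902, giving −¼ ln(0.517902) = 0.164492.
d = 0.545803 + 0.164492 = 0.710295.

0.710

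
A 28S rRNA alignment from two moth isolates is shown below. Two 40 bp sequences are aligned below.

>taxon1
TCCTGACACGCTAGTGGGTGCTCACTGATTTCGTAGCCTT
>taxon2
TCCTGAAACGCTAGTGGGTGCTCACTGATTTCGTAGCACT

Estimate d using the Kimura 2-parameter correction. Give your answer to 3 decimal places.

0.079

Of 40 sites, 1 differences are transitions and 2 are transversions, so P = 1/40 = 0.025 and Q = 2/40 = 0.05.
Under the Kimura two-parameter model, d = −½ ln(1 − 2P − Q) − ¼ ln(1 − 2Q).
1 − 2P − Q = 0.9, giving −½ ln(0.9) = 0.052680.
1 − 2Q = 0.9, giving −¼ ln(0.9) = 0.026340.
d = 0.052680 + 0.026340 = 0.079020.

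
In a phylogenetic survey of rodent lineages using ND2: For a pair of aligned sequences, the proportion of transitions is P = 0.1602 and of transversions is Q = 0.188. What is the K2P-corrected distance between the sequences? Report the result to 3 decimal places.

0.473

Under the Kimura two-parameter model, d = −½ ln(1 − 2P − Q) − ¼ ln(1 − 2Q).
1 − 2P − Q = 0.4916, giving −½ ln(0.4916) = 0.355045.
1 − 2Q = 0.624, giving −¼ ln(0.624) = 0.117901.
d = 0.355045 + 0.117901 = 0.472946.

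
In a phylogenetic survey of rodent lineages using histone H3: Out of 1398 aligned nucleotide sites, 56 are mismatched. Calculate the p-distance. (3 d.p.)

0.040

p = 56/1398 = 0.040057… ≈ 0.040 (to 3 d.p.).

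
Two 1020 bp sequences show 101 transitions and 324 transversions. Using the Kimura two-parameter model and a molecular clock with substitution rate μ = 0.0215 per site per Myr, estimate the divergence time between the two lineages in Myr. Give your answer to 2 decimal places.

P = 101/1020 ≈ 0.09902 and Q = 324/1020 ≈ 0.317647.
Under the Kimura two-parameter model, d = −½ ln(1 − 2P − Q) − ¼ ln(1 − 2Q).
1 − 2P − Q = 0.484313, giving −½ ln(0.484313) = 0.362512.
1 − 2Q = 0.364706, giving −¼ ln(0.364706) = 0.252166.
d = 0.362512 + 0.252166 = 0.614678.
Under a molecular clock d = 2μt, so t = d/(2μ) = 0.614678 / (2 × 0.0215) = 14.29 Myr.

14.29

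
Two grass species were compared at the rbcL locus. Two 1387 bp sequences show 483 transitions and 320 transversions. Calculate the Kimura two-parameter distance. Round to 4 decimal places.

1.4646

P = 483/1387 ≈ 0.348234 and Q = 320/1387 ≈ 0.230714.
Under the Kimura two-parameter model, d = −½ ln(1 − 2P − Q) − ¼ ln(1 − 2Q).
1 − 2P − Q = 0.072818, giving −½ ln(0.072818) = 1.309896.
1 − 2Q = 0.538572, giving −¼ ln(0.538572) = 0.154709.
d = 1.309896 + 0.154709 = 1.464605.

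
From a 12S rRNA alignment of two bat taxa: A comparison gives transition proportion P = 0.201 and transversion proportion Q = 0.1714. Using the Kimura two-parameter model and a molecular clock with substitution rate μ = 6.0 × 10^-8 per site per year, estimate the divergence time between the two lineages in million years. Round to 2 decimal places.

4.42

Under the Kimura two-parameter model, d = −½ ln(1 − 2P − Q) − ¼ ln(1 − 2Q).
1 − 2P − Q = 0.4266, giving −½ ln(0.4266) = 0.425954.
1 − 2Q = 0.6572, giving −¼ ln(0.6572) = 0.104942.
d = 0.425954 + 0.104942 = 0.530896.
Under a molecular clock d = 2μt, so t = d/(2μ) = 0.530896 / (2 × 6.0 × 10^-8) = 4.42 million years.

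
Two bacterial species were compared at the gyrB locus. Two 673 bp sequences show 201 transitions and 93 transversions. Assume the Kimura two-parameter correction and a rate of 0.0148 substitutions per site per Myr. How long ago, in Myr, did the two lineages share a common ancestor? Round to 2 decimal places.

25.20

P = 201/673 ≈ 0.298663 and Q = 93/673 ≈ 0.138187.
Under the Kimura two-parameter model, d = −½ ln(1 − 2P − Q) − ¼ ln(1 − 2Q).
1 − 2P − Q = 0.264487, giving −½ ln(0.264487) = 0.664982.
1 − 2Q = 0.723626, giving −¼ ln(0.723626) = 0.080870.
d = 0.664982 + 0.080870 = 0.745852.
Under a molecular clock d = 2μt, so t = d/(2μ) = 0.745852 / (2 × 0.0148) = 25.20 Myr.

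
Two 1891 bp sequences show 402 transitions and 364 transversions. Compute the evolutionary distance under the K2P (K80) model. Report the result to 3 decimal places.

P = 402/1891 ≈ 0.212586 and Q = 364/1891 ≈ 0.192491.
Under the Kimura two-parameter model, d = −½ ln(1 − 2P − Q) − ¼ ln(1 − 2Q).
1 − 2P − Q = 0.382337, giving −½ ln(0.382337) = 0.480726.
1 − 2Q = 0.615018, giving −¼ ln(0.615018) = 0.121526.
d = 0.480726 + 0.121526 = 0.602252.

0.602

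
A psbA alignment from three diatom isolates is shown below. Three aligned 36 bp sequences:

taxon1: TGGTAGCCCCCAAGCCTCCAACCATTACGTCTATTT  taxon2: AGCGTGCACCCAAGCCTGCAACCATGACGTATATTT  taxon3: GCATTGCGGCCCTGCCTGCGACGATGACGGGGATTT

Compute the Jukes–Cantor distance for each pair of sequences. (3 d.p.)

taxon1–taxon2: 8/36 sites differ → p ≈ 0.222222, d = −0.75 ln(1 − 0.296296) = 0.263548 ≈ 0.264.
taxon1–taxon3: 15/36 sites differ → p ≈ 0.416667, d = −0.75 ln(1 − 0.555556) = 0.608198 ≈ 0.608.
taxon2–taxon3: 13/36 sites differ → p ≈ 0.361111, d = −0.75 ln(1 − 0.481481) = 0.492584 ≈ 0.493.

d(taxon1,taxon2) = 0.264, d(taxon1,taxon3) = 0.608, d(taxon2,taxon3) = 0.493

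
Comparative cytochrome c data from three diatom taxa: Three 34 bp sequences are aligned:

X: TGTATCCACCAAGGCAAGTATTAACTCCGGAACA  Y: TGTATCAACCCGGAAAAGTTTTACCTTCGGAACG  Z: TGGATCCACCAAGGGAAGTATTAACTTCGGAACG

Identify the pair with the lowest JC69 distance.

X–Y: 9/34 differ, p = 0.265, d = 0.326.
X–Z: 4/34 differ, p = 0.118, d = 0.128.
Y–Z: 8/34 differ, p = 0.235, d = 0.282.
The smallest distance is between X and Z.

X and Z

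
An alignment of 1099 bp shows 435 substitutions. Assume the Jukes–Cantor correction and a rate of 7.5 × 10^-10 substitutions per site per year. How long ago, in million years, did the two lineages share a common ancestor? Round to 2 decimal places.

375.13

p = 435/1099 ≈ 0.395814.
d = −(3/4) ln(1 − 4p/3) = −0.75 ln(1 − 0.527752) = −0.75 ln(0.472248)
  = −0.75 × (-0.750251) = 0.562688 substitutions/site.
Under a molecular clock d = 2μt, so t = d/(2μ) = 0.562688 / (2 × 7.5 × 10^-10) = 375.13 million years.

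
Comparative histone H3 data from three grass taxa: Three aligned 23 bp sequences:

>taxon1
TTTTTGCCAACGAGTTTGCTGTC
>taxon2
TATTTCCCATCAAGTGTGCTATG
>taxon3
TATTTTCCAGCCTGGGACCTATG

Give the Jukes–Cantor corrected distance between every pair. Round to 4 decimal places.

taxon1–taxon2: 7/23 sites differ → p ≈ 0.304348, d = −0.75 ln(1 − 0.405797) = 0.390401 ≈ 0.3904.
taxon1–taxon3: 11/23 sites differ → p ≈ 0.478261, d = −0.75 ln(1 − 0.637681) = 0.761423 ≈ 0.7614.
taxon2–taxon3: 7/23 sites differ → p ≈ 0.304348, d = −0.75 ln(1 − 0.405797) = 0.390401 ≈ 0.3904.

d(taxon1,taxon2) = 0.3904, d(taxon1,taxon3) = 0.7614, d(taxon2,taxon3) = 0.3904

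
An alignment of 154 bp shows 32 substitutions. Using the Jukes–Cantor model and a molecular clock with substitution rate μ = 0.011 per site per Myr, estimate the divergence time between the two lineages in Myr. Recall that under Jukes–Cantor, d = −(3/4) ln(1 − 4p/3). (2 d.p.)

11.06

p = 32/154 ≈ 0.207792.
d = −(3/4) ln(1 − 4p/3) = −0.75 ln(1 − 0.277056) = −0.75 ln(0.722944)
  = −0.75 × (-0.324424) = 0.243318 substitutions/site.
Under a molecular clock d = 2μt, so t = d/(2μ) = 0.243318 / (2 × 0.011) = 11.06 Myr.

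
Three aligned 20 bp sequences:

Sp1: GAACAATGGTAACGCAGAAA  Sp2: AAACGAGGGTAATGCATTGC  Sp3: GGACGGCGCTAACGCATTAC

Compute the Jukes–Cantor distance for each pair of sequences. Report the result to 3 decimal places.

Sp1–Sp2: 8/20 sites differ → p = 0.4, d = −0.75 ln(1 − 0.533333) = 0.571605 ≈ 0.572.
Sp1–Sp3: 8/20 sites differ → p = 0.4, d = −0.75 ln(1 − 0.533333) = 0.571605 ≈ 0.572.
Sp2–Sp3: 7/20 sites differ → p = 0.35, d = −0.75 ln(1 − 0.466667) = 0.471457 ≈ 0.471.

d(Sp1,Sp2) = 0.572, d(Sp1,Sp3) = 0.572, d(Sp2,Sp3) = 0.471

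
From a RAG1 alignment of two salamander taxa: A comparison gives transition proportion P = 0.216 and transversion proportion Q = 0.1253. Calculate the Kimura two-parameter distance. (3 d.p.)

Under the Kimura two-parameter model, d = −½ ln(1 − 2P − Q) − ¼ ln(1 − 2Q).
1 − 2P − Q = 0.4427, giving −½ ln(0.4427) = 0.407431.
1 − 2Q = 0.7494, giving −¼ ln(0.7494) = 0.072121.
d = 0.407431 + 0.072121 = 0.479552.

0.480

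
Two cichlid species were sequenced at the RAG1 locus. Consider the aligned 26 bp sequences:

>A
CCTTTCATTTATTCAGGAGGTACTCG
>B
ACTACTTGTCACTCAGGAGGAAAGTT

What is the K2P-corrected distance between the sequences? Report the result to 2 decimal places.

0.83

Of 26 sites, 5 differences are transitions and 8 are transversions, so P = 5/26 ≈ 0.192308 and Q = 8/26 ≈ 0.307692.
Under the Kimura two-parameter model, d = −½ ln(1 − 2P − Q) − ¼ ln(1 − 2Q).
1 − 2P − Q = 0.307692, giving −½ ln(0.307692) = 0.589328.
1 − 2Q = 0.384616, giving −¼ ln(0.384616) = 0.238877.
d = 0.589328 + 0.238877 = 0.828205.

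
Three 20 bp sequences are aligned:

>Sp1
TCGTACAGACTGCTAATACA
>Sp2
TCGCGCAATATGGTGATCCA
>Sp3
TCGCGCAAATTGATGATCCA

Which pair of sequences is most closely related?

Sp1–Sp2: 8/20 differ, p = 0.400, d = 0.572.
Sp1–Sp3: 7/20 differ, p = 0.350, d = 0.471.
Sp2–Sp3: 3/20 differ, p = 0.150, d = 0.167.
The smallest distance is between Sp2 and Sp3.

Sp2 and Sp3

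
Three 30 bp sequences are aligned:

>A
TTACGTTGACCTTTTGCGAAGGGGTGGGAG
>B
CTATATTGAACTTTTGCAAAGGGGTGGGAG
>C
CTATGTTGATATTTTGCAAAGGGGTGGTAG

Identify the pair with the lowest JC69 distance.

A–B: 5/30 differ, p = 0.167, d = 0.188.
A–C: 6/30 differ, p = 0.200, d = 0.233.
B–C: 4/30 differ, p = 0.133, d = 0.147.
The smallest distance is between B and C.

B and C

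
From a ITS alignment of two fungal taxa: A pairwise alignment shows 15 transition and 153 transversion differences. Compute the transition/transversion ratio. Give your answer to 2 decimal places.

R = 15/153 = 0.098039… ≈ 0.10 (to 2 d.p.).

0.10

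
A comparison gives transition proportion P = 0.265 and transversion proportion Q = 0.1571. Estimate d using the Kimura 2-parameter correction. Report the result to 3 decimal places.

0.675

Under the Kimura two-parameter model, d = −½ ln(1 − 2P − Q) − ¼ ln(1 − 2Q).
1 − 2P − Q = 0.3129, giving −½ ln(0.3129) = 0.580936.
1 − 2Q = 0.6858, giving −¼ ln(0.6858) = 0.094292.
d = 0.580936 + 0.094292 = 0.675228.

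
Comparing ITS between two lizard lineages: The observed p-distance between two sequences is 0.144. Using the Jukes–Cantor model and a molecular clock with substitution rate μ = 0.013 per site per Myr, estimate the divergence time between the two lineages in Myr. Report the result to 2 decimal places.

6.15

d = −(3/4) ln(1 − 4p/3) = −0.75 ln(1 − 0.192) = −0.75 ln(0.808)
  = −0.75 × (-0.213193) = 0.159895 substitutions/site.
Under a molecular clock d = 2μt, so t = d/(2μ) = 0.159895 / (2 × 0.013) = 6.15 Myr.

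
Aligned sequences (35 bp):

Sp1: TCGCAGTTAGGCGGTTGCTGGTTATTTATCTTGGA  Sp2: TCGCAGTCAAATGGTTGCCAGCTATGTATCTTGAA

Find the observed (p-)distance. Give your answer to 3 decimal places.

The sequences differ at 9 of 35 positions (sites 8, 10, 11, 12, 19, 20, 22, 26, 34).
p = 9/35 = 0.257142… ≈ 0.257 (to 3 d.p.).

0.257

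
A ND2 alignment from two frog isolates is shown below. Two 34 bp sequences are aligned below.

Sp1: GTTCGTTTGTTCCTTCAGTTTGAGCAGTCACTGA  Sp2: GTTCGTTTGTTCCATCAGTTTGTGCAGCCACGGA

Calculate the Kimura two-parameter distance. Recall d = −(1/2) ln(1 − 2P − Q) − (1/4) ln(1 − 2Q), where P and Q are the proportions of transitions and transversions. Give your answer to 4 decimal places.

Of 34 sites, 1 differences are transitions and 3 are transversions, so P = 1/34 ≈ 0.029412 and Q = 3/34 ≈ 0.088235.
Under the Kimura two-parameter model, d = −½ ln(1 − 2P − Q) − ¼ ln(1 − 2Q).
1 − 2P − Q = 0.852941, giving −½ ln(0.852941) = 0.079532.
1 − 2Q = 0.82353, giving −¼ ln(0.82353) = 0.048539.
d = 0.079532 + 0.048539 = 0.128071.

0.1281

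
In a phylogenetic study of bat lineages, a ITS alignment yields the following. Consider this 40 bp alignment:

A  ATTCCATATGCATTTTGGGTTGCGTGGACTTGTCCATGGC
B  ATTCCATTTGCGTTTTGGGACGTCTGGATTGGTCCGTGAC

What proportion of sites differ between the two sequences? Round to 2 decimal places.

0.25

The sequences differ at 10 of 40 positions (sites 8, 12, 20, 21, 23, 24, 29, 31, 36, 39).
p = 10/40 = 0.25.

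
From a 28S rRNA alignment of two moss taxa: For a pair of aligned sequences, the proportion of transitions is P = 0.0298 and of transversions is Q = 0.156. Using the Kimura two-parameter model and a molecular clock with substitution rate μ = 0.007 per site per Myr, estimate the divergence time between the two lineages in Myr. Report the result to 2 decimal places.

15.35

Under the Kimura two-parameter model, d = −½ ln(1 − 2P − Q) − ¼ ln(1 − 2Q).
1 − 2P − Q = 0.7844, giving −½ ln(0.7844) = 0.121418.
1 − 2Q = 0.688, giving −¼ ln(0.688) = 0.093492.
d = 0.121418 + 0.093492 = 0.214910.
Under a molecular clock d = 2μt, so t = d/(2μ) = 0.214910 / (2 × 0.007) = 15.35 Myr.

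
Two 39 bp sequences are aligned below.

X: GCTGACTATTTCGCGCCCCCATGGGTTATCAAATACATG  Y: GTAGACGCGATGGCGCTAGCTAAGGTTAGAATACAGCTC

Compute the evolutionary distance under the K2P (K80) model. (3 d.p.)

0.907

Of 39 sites, 4 differences are transitions and 16 are transversions, so P = 4/39 ≈ 0.102564 and Q = 16/39 ≈ 0.410256.
Under the Kimura two-parameter model, d = −½ ln(1 − 2P − Q) − ¼ ln(1 − 2Q).
1 − 2P − Q = 0.384616, giving −½ ln(0.384616) = 0.477755.
1 − 2Q = 0.179488, giving −¼ ln(0.179488) = 0.429412.
d = 0.477755 + 0.429412 = 0.907167.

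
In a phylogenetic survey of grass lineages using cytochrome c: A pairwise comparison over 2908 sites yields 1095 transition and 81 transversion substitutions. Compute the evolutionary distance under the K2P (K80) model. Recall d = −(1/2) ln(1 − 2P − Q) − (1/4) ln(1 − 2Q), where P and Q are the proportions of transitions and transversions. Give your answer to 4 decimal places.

P = 1095/2908 ≈ 0.376547 and Q = 81/2908 ≈ 0.027854.
Under the Kimura two-parameter model, d = −½ ln(1 − 2P − Q) − ¼ ln(1 − 2Q).
1 − 2P − Q = 0.219052, giving −½ ln(0.219052) = 0.759223.
1 − 2Q = 0.944292, giving −¼ ln(0.944292) = 0.014330.
d = 0.759223 + 0.014330 = 0.773553.

0.7736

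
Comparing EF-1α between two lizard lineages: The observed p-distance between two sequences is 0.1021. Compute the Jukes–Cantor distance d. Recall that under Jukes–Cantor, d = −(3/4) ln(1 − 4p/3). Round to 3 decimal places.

d = −(3/4) ln(1 − 4p/3) = −0.75 ln(1 − 0.136133) = −0.75 ln(0.863867)
  = −0.75 × (-0.146336) = 0.109752 substitutions/site.

0.110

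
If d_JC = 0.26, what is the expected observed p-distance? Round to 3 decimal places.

p = (3/4)(1 − e^(−4d/3)) = 0.75 × (1 − e^(-0.346667)) = 0.75 × (1 − 0.707041) = 0.219719.

0.220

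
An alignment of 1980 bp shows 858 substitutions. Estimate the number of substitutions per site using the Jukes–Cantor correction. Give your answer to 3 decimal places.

p = 858/1980 ≈ 0.433333.
d = −(3/4) ln(1 − 4p/3) = −0.75 ln(1 − 0.577777) = −0.75 ln(0.422223)
  = −0.75 × (-0.862222) = 0.646667 substitutions/site.

0.647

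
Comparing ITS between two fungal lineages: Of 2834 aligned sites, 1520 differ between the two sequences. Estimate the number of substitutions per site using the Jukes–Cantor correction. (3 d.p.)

p = 1520/2834 ≈ 0.536344.
d = −(3/4) ln(1 − 4p/3) = −0.75 ln(1 − 0.715125) = −0.75 ln(0.284875)
  = −0.75 × (-1.255705) = 0.941779 substitutions/site.

0.942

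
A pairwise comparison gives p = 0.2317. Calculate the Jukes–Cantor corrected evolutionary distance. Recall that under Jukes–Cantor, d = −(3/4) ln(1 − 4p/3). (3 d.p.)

d = −(3/4) ln(1 − 4p/3) = −0.75 ln(1 − 0.308933) = −0.75 ln(0.691067)
  = −0.75 × (-0.369518) = 0.277139 substitutions/site.

0.277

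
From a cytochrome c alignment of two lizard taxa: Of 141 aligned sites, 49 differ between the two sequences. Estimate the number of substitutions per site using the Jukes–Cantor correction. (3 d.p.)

p = 49/141 ≈ 0.347518.
d = −(3/4) ln(1 − 4p/3) = −0.75 ln(1 − 0.463357) = −0.75 ln(0.536643)
  = −0.75 × (-0.622422) = 0.466817 substitutions/site.

0.467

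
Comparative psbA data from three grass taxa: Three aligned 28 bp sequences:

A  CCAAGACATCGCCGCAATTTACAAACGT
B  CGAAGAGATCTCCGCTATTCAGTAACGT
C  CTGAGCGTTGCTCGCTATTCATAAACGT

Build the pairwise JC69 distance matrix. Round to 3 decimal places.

d(A,B) = 0.304, d(A,C) = 0.556, d(B,C) = 0.420

A–B: 7/28 sites differ → p = 0.25, d = −0.75 ln(1 − 0.333333) = 0.304098 ≈ 0.304.
A–C: 11/28 sites differ → p ≈ 0.392857, d = −0.75 ln(1 − 0.523809) = 0.556452 ≈ 0.556.
B–C: 9/28 sites differ → p ≈ 0.321429, d = −0.75 ln(1 − 0.428572) = 0.419713 ≈ 0.420.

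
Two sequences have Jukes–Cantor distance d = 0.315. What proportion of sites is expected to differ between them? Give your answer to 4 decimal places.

p = (3/4)(1 − e^(−4d/3)) = 0.75 × (1 − e^(-0.42)) = 0.75 × (1 − 0.657047) = 0.257215.

0.2572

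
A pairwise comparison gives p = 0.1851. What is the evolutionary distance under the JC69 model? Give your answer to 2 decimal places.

0.21

d = −(3/4) ln(1 − 4p/3) = −0.75 ln(1 − 0.2468) = −0.75 ln(0.7532)
  = −0.75 × (-0.283424) = 0.212568 substitutions/site.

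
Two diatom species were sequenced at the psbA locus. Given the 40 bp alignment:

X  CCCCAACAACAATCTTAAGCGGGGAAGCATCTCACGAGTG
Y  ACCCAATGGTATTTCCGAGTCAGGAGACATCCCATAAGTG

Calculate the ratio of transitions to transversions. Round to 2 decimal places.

Transitions are A↔G and C↔T; transversions are all other mismatches.
Transitions: 15. Transversions: 3.
R = 15/3 = 5.00.

5.00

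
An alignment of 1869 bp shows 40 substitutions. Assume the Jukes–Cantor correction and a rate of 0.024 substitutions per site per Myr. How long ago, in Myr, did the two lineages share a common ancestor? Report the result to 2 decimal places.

p = 40/1869 ≈ 0.021402.
d = −(3/4) ln(1 − 4p/3) = −0.75 ln(1 − 0.028536) = −0.75 ln(0.971464)
  = −0.75 × (-0.028951) = 0.021713 substitutions/site.
Under a molecular clock d = 2μt, so t = d/(2μ) = 0.021713 / (2 × 0.024) = 0.45 Myr.

0.45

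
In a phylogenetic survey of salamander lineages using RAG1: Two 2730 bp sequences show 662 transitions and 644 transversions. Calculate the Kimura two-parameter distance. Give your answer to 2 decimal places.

0.80

P = 662/2730 ≈ 0.242491 and Q = 644/2730 ≈ 0.235897.
Under the Kimura two-parameter model, d = −½ ln(1 − 2P − Q) − ¼ ln(1 − 2Q).
1 − 2P − Q = 0.279121, giving −½ ln(0.279121) = 0.638055.
1 − 2Q = 0.528206, giving −¼ ln(0.528206) = 0.159567.
d = 0.638055 + 0.159567 = 0.797622.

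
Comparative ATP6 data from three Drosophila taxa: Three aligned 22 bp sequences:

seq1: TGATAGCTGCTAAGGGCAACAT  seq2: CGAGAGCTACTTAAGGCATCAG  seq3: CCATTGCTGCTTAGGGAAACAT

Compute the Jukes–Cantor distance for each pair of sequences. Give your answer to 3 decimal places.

seq1–seq2: 7/22 sites differ → p ≈ 0.318182, d = −0.75 ln(1 − 0.424243) = 0.414052 ≈ 0.414.
seq1–seq3: 5/22 sites differ → p ≈ 0.227273, d = −0.75 ln(1 − 0.303031) = 0.270761 ≈ 0.271.
seq2–seq3: 8/22 sites differ → p ≈ 0.363636, d = −0.75 ln(1 − 0.484848) = 0.497470 ≈ 0.497.

d(seq1,seq2) = 0.414, d(seq1,seq3) = 0.271, d(seq2,seq3) = 0.497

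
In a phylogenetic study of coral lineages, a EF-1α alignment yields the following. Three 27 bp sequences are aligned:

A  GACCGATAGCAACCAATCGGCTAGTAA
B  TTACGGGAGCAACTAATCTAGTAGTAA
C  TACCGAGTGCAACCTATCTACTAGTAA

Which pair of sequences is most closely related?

A–B: 9/27 differ, p = 0.333, d = 0.441.
A–C: 6/27 differ, p = 0.222, d = 0.264.
B–C: 7/27 differ, p = 0.259, d = 0.318.
The smallest distance is between A and C.

A and C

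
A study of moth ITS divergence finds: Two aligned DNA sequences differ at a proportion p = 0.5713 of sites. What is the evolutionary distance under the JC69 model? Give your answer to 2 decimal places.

d = −(3/4) ln(1 − 4p/3) = −0.75 ln(1 − 0.761733) = −0.75 ln(0.238267)
  = −0.75 × (-1.434363) = 1.075772 substitutions/site.

1.08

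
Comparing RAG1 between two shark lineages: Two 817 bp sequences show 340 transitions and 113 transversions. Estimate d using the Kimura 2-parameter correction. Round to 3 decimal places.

P = 340/817 ≈ 0.416157 and Q = 113/817 ≈ 0.138311.
Under the Kimura two-parameter model, d = −½ ln(1 − 2P − Q) − ¼ ln(1 − 2Q).
1 − 2P − Q = 0.029375, giving −½ ln(0.029375) = 1.763806.
1 − 2Q = 0.723378, giving −¼ ln(0.723378) = 0.080956.
d = 1.763806 + 0.080956 = 1.844762.

1.845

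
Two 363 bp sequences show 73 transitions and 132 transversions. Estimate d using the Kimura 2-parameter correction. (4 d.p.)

1.0507

P = 73/363 ≈ 0.201102 and Q = 132/363 ≈ 0.363636.
Under the Kimura two-parameter model, d = −½ ln(1 − 2P − Q) − ¼ ln(1 − 2Q).
1 − 2P − Q = 0.23416, giving −½ ln(0.23416) = 0.725875.
1 − 2Q = 0.272728, giving −¼ ln(0.272728) = 0.324820.
d = 0.725875 + 0.324820 = 1.050695.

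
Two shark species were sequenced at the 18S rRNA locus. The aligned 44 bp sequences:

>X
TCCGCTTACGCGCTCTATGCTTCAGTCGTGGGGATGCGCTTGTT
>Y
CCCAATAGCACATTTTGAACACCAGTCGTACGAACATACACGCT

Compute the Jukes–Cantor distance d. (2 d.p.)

The sequences differ at 24 of 44 sites, so p = 24/44 ≈ 0.545455.
d = −(3/4) ln(1 − 4p/3) = −0.75 ln(1 − 0.727273) = −0.75 ln(0.272727)
  = −0.75 × (-1.299284) = 0.974463 substitutions/site.

0.97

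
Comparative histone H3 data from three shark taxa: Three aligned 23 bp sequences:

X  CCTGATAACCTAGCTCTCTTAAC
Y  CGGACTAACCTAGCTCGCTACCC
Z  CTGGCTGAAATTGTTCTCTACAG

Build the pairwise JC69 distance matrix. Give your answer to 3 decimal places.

d(X,Y) = 0.467, d(X,Z) = 0.761, d(Y,Z) = 0.650

X–Y: 8/23 sites differ → p ≈ 0.347826, d = −0.75 ln(1 − 0.463768) = 0.467391 ≈ 0.467.
X–Z: 11/23 sites differ → p ≈ 0.478261, d = −0.75 ln(1 − 0.637681) = 0.761423 ≈ 0.761.
Y–Z: 10/23 sites differ → p ≈ 0.434783, d = −0.75 ln(1 − 0.579711) = 0.650110 ≈ 0.650.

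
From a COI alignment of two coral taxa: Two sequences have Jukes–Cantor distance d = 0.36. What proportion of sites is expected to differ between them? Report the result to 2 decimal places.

p = (3/4)(1 − e^(−4d/3)) = 0.75 × (1 − e^(-0.48)) = 0.75 × (1 − 0.618783) = 0.285913.

0.29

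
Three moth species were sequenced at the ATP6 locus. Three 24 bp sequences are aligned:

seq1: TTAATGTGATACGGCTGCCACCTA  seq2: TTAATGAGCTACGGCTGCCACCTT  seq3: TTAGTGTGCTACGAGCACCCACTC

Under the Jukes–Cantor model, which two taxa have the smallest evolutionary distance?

seq1 and seq2

seq1–seq2: 3/24 differ, p = 0.125, d = 0.137.
seq1–seq3: 9/24 differ, p = 0.375, d = 0.520.
seq2–seq3: 9/24 differ, p = 0.375, d = 0.520.
The smallest distance is between seq1 and seq2.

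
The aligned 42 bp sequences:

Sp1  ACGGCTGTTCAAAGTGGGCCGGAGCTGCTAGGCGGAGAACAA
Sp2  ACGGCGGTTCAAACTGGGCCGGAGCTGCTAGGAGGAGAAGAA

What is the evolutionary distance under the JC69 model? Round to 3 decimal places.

0.102

The sequences differ at 4 of 42 sites (6, 14, 33, 40), so p = 4/42 ≈ 0.095238.
d = −(3/4) ln(1 − 4p/3) = −0.75 ln(1 − 0.126984) = −0.75 ln(0.873016)
  = −0.75 × (-0.135801) = 0.101851 substitutions/site.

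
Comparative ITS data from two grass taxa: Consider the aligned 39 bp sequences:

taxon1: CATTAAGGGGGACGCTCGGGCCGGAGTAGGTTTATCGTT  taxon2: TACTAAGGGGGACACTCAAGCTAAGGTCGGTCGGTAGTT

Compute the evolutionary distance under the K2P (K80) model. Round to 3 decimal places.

Of 39 sites, 11 differences are transitions and 3 are transversions, so P = 11/39 ≈ 0.282051 and Q = 3/39 ≈ 0.076923.
Under the Kimura two-parameter model, d = −½ ln(1 − 2P − Q) − ¼ ln(1 − 2Q).
1 − 2P − Q = 0.358975, giving −½ ln(0.358975) = 0.512251.
1 − 2Q = 0.846154, giving −¼ ln(0.846154) = 0.041763.
d = 0.512251 + 0.041763 = 0.554014.

0.554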